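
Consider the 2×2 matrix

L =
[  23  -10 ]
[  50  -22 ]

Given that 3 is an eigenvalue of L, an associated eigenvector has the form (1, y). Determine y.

2

We need (L - 3I)v = 0.
L - 3I = [[20, -10], [50, -25]].
Row 1: (20)·1 + (-10)·y = 0
Row 2: (50)·1 + (-25)·y = 0
Solving gives y = 2.
Check: L·(1, 2) = (3, 6) = 3·(1, 2).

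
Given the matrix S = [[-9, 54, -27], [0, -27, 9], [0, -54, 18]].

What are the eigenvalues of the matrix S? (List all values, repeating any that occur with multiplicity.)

-9, -9, 0

Set up det(μI - S) = 0.
Expanding the 3×3 determinant: p(μ) = μ^3 + 18μ^2 + 81μ.
Since p(0) = 0, μ = 0 is a root.
Factor out μ: p(μ) = μ·(μ^2 + 18μ + 81).
The quadratic factor is (μ + 9)^2.
Eigenvalues: -9, -9, 0.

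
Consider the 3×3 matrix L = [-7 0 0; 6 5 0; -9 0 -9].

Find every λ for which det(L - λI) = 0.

L is lower triangular, so its eigenvalues are the diagonal entries.
Diagonal: -7, 5, -9.

-9, -7, 5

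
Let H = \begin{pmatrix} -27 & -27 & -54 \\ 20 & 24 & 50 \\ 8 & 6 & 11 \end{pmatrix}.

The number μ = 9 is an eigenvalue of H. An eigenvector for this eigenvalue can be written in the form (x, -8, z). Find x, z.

6, 0

We need (H - 9I)v = 0.
H - 9I = [[-36, -27, -54], [20, 15, 50], [8, 6, 2]].
Row 1: (-36)·x + (-27)·-8 + (-54)·z = 0
Row 2: (20)·x + (15)·-8 + (50)·z = 0
Row 3: (8)·x + (6)·-8 + (2)·z = 0
Solving gives x = 6, z = 0.
Check: H·(6, -8, 0) = (54, -72, 0) = 9·(6, -8, 0).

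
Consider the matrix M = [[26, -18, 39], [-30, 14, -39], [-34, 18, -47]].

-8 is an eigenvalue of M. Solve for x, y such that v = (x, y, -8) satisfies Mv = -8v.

6, -6

We need (M + 8I)v = 0.
M + 8I = [[34, -18, 39], [-30, 22, -39], [-34, 18, -39]].
Row 1: (34)·x + (-18)·y + (39)·-8 = 0
Row 2: (-30)·x + (22)·y + (-39)·-8 = 0
Row 3: (-34)·x + (18)·y + (-39)·-8 = 0
Solving gives x = 6, y = -6.
Check: M·(6, -6, -8) = (-48, 48, 64) = -8·(6, -6, -8).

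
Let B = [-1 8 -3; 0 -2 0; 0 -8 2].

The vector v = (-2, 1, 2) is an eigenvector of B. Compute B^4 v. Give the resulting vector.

(-32, 16, 32)

First find the eigenvalue: Bv = (4, -2, -4) = -2·(-2, 1, 2), so λ = -2.
Then B^4 v = λ^4·v = (-2)^4·(-2, 1, 2) = 16·(-2, 1, 2) = (-32, 16, 32).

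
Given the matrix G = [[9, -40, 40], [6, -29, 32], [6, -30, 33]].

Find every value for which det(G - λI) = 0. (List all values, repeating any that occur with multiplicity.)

1, 3, 9

Set up det(μI - G) = 0.
Expanding the 3×3 determinant: p(μ) = μ^3 - 13μ^2 + 39μ - 27.
Rational-root test: μ = 1 gives p(1) = 0.
Factor out (μ - 1): p(μ) = (μ - 1)·(μ^2 - 12μ + 27).
The quadratic factors as (μ - 3)·(μ - 9).
Eigenvalues: 1, 3, 9.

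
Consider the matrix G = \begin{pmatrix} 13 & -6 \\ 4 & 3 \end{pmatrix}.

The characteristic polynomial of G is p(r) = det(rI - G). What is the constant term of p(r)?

63

p(r) = r^2 - 16r + 63.
The constant term is 63.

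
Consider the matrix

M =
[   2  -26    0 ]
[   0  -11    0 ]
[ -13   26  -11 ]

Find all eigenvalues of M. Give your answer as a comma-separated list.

Compute the characteristic polynomial p(λ) = det(λI - M).
Expanding along the first row, p(λ) = λ^3 + 20λ^2 + 77λ - 242.
Since p(-11) = 0, λ = -11 is a root.
Dividing by (λ + 11) leaves λ^2 + 9λ - 22.
The quadratic factors as (λ + 11)·(λ - 2).
Eigenvalues: -11, -11, 2.

-11, -11, 2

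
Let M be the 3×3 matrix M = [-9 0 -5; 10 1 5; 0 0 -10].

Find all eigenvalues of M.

-10, -9, 1

Set up det(tI - M) = 0.
Expanding along the first row, p(t) = t^3 + 18t^2 + 71t - 90.
Rational-root test: t = 1 gives p(1) = 0.
Factor out (t - 1): p(t) = (t - 1)·(t^2 + 19t + 90).
The quadratic factors as (t + 10)·(t + 9).
Eigenvalues: -10, -9, 1.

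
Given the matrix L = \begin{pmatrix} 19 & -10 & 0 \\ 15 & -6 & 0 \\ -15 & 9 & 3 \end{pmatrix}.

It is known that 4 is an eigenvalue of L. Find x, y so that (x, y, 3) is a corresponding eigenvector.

We need (L - 4I)v = 0.
L - 4I = [[15, -10, 0], [15, -10, 0], [-15, 9, -1]].
Row 1: (15)·x + (-10)·y + (0)·3 = 0
Row 2: (15)·x + (-10)·y + (0)·3 = 0
Row 3: (-15)·x + (9)·y + (-1)·3 = 0
Solving gives x = -2, y = -3.
Check: L·(-2, -3, 3) = (-8, -12, 12) = 4·(-2, -3, 3).

-2, -3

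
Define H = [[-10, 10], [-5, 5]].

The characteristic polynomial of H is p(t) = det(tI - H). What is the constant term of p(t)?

0

p(t) = t^2 + 5t.
The constant term is 0.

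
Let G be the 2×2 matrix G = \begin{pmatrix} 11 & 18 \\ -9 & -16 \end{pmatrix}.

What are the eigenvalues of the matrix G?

-7, 2

det(G - sI) = (11 - s)(-16 - s) - (18)·(-9) = s^2 + 5s - 14.
This factors as (s + 7)·(s - 2) = 0.
Eigenvalues: -7, 2.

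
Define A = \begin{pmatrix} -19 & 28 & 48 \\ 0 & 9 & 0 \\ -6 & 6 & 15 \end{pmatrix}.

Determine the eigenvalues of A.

The characteristic polynomial is p(t) = det(tI - A).
Expanding the 3×3 determinant: p(t) = t^3 - 5t^2 - 33t - 27.
Try t = -1: p(-1) = 0, so -1 is a root.
Factor out (t + 1): p(t) = (t + 1)·(t^2 - 6t - 27).
The quadratic factors as (t + 3)·(t - 9).
Eigenvalues: -3, -1, 9.

-3, -1, 9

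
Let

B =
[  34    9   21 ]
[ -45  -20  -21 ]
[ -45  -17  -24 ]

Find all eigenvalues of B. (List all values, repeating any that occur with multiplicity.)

-11, -3, 4

Set up det(λI - B) = 0.
Expanding along the first row, p(λ) = λ^3 + 10λ^2 - 23λ - 132.
Try λ = 4: p(4) = 0, so 4 is a root.
Factor out (λ - 4): p(λ) = (λ - 4)·(λ^2 + 14λ + 33).
The quadratic factors as (λ + 11)·(λ + 3).
Eigenvalues: -11, -3, 4.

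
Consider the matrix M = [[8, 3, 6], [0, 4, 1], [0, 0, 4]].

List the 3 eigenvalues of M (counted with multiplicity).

M is upper triangular, so its eigenvalues are the diagonal entries.
Diagonal: 8, 4, 4.

4, 4, 8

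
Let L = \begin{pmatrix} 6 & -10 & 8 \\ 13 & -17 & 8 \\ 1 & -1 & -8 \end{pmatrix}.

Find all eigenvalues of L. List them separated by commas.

-8, -7, -4

The characteristic polynomial is p(lambda) = det(lambda·I - L).
Expanding the 3×3 determinant: p(lambda) = lambda^3 + 19·lambda^2 + 116·lambda + 224.
Rational-root test: lambda = -8 gives p(-8) = 0.
Dividing by (lambda + 8) leaves lambda^2 + 11·lambda + 28.
The quadratic factors as (lambda + 7)·(lambda + 4).
Eigenvalues: -8, -7, -4.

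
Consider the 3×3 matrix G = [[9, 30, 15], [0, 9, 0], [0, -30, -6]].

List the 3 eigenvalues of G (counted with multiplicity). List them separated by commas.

-6, 9, 9

Set up det(tI - G) = 0.
Expanding along the first row, p(t) = t^3 - 12t^2 - 27t + 486.
Since p(9) = 0, t = 9 is a root.
Dividing by (t - 9) leaves t^2 - 3t - 54.
The quadratic factors as (t + 6)·(t - 9).
Eigenvalues: -6, 9, 9.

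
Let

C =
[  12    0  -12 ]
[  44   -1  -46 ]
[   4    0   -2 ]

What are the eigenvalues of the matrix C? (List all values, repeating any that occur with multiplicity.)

Set up det(λI - C) = 0.
Expanding along the first row, p(λ) = λ^3 - 9λ^2 + 14λ + 24.
Rational-root test: λ = -1 gives p(-1) = 0.
Dividing by (λ + 1) leaves λ^2 - 10λ + 24.
The quadratic factors as (λ - 4)·(λ - 6).
Eigenvalues: -1, 4, 6.

-1, 4, 6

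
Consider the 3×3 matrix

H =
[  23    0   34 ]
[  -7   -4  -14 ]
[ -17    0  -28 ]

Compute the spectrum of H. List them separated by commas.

Compute the characteristic polynomial p(λ) = det(λI - H).
Cofactor expansion gives p(λ) = λ^3 + 9λ^2 - 46λ - 264.
Try λ = 6: p(6) = 0, so 6 is a root.
Dividing by (λ - 6) leaves λ^2 + 15λ + 44.
The quadratic factors as (λ + 11)·(λ + 4).
Eigenvalues: -11, -4, 6.

-11, -4, 6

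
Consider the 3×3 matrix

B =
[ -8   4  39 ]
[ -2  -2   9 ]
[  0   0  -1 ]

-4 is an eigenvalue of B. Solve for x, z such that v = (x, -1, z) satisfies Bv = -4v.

-1, 0

We need (B + 4I)v = 0.
B + 4I = [[-4, 4, 39], [-2, 2, 9], [0, 0, 3]].
Row 1: (-4)·x + (4)·-1 + (39)·z = 0
Row 2: (-2)·x + (2)·-1 + (9)·z = 0
Row 3: (0)·x + (0)·-1 + (3)·z = 0
Solving gives x = -1, z = 0.
Check: B·(-1, -1, 0) = (4, 4, 0) = -4·(-1, -1, 0).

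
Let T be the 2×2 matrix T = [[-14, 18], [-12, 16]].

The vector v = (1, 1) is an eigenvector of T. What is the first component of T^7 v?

First find the eigenvalue: Tv = (4, 4) = 4·(1, 1), so λ = 4.
Then T^7 v = λ^7·v = 4^7·(1, 1) = 16384·(1, 1) = (16384, 16384).

16384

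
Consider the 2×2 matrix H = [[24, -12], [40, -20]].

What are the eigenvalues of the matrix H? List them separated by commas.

0, 4

det(H - tI) = (24 - t)(-20 - t) - (-12)·(40) = t^2 - 4t.
This factors as t·(t - 4) = 0.
Eigenvalues: 0, 4.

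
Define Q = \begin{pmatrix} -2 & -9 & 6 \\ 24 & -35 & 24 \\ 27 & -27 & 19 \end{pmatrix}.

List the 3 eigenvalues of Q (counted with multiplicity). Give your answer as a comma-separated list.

-11, -8, 1

Set up det(tI - Q) = 0.
Cofactor expansion gives p(t) = t^3 + 18t^2 + 69t - 88.
Try t = 1: p(1) = 0, so 1 is a root.
Factor out (t - 1): p(t) = (t - 1)·(t^2 + 19t + 88).
The quadratic factors as (t + 11)·(t + 8).
Eigenvalues: -11, -8, 1.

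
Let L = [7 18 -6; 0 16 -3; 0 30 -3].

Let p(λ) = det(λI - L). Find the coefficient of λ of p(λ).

p(λ) = λ^3 - 20λ^2 + 133λ - 294.
The coefficient of λ is 133.

133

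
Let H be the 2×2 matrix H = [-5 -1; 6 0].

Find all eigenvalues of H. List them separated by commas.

det(H - λI) = (-5 - λ)(0 - λ) - (-1)·(6) = λ^2 + 5λ + 6.
This factors as (λ + 3)·(λ + 2) = 0.
Eigenvalues: -3, -2.

-3, -2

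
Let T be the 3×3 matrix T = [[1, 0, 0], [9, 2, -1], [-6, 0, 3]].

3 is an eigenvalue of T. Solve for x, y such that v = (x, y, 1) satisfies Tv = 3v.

0, -1

We need (T - 3I)v = 0.
T - 3I = [[-2, 0, 0], [9, -1, -1], [-6, 0, 0]].
Row 1: (-2)·x + (0)·y + (0)·1 = 0
Row 2: (9)·x + (-1)·y + (-1)·1 = 0
Row 3: (-6)·x + (0)·y + (0)·1 = 0
Solving gives x = 0, y = -1.
Check: T·(0, -1, 1) = (0, -3, 3) = 3·(0, -1, 1).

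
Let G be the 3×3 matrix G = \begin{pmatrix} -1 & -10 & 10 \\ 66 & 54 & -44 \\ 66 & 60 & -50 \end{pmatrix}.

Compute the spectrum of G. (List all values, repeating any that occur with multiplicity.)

-6, -1, 10

The characteristic polynomial is p(λ) = det(λI - G).
Expanding along the first row, p(λ) = λ^3 - 3λ^2 - 64λ - 60.
Rational-root test: λ = -1 gives p(-1) = 0.
Factor out (λ + 1): p(λ) = (λ + 1)·(λ^2 - 4λ - 60).
The quadratic factors as (λ + 6)·(λ - 10).
Eigenvalues: -6, -1, 10.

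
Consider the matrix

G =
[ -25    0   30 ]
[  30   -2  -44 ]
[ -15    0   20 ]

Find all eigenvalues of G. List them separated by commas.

The characteristic polynomial is p(r) = det(rI - G).
Expanding the 3×3 determinant: p(r) = r^3 + 7r^2 - 40r - 100.
Rational-root test: r = -2 gives p(-2) = 0.
Dividing by (r + 2) leaves r^2 + 5r - 50.
The quadratic factors as (r + 10)·(r - 5).
Eigenvalues: -10, -2, 5.

-10, -2, 5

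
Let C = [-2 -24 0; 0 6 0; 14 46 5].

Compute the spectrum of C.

-2, 5, 6

Set up det(λI - C) = 0.
Cofactor expansion gives p(λ) = λ^3 - 9λ^2 + 8λ + 60.
Since p(-2) = 0, λ = -2 is a root.
Factor out (λ + 2): p(λ) = (λ + 2)·(λ^2 - 11λ + 30).
The quadratic factors as (λ - 5)·(λ - 6).
Eigenvalues: -2, 5, 6.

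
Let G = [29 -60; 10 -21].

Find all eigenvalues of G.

-1, 9

det(G - sI) = (29 - s)(-21 - s) - (-60)·(10) = s^2 - 8s - 9.
This factors as (s + 1)·(s - 9) = 0.
Eigenvalues: -1, 9.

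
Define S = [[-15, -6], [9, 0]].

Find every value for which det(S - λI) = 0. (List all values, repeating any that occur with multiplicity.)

-9, -6

det(S - λI) = (-15 - λ)(0 - λ) - (-6)·(9) = λ^2 + 15λ + 54.
This factors as (λ + 9)·(λ + 6) = 0.
Eigenvalues: -9, -6.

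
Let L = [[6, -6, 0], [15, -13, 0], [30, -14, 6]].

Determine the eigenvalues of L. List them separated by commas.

-4, -3, 6

The characteristic polynomial is p(λ) = det(λI - L).
Expanding along the first row, p(λ) = λ^3 + λ^2 - 30λ - 72.
Rational-root test: λ = 6 gives p(6) = 0.
Factor out (λ - 6): p(λ) = (λ - 6)·(λ^2 + 7λ + 12).
The quadratic factors as (λ + 4)·(λ + 3).
Eigenvalues: -4, -3, 6.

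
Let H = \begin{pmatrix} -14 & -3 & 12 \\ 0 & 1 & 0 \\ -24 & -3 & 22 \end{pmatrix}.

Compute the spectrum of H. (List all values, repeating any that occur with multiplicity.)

The characteristic polynomial is p(λ) = det(λI - H).
Cofactor expansion gives p(λ) = λ^3 - 9λ^2 - 12λ + 20.
Try λ = 1: p(1) = 0, so 1 is a root.
Factor out (λ - 1): p(λ) = (λ - 1)·(λ^2 - 8λ - 20).
The quadratic factors as (λ + 2)·(λ - 10).
Eigenvalues: -2, 1, 10.

-2, 1, 10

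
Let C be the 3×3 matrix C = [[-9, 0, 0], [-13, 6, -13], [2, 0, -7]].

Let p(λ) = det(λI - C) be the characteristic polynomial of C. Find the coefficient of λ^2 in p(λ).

10

The coefficient of λ^2 of det(λI - C) is −trace(C).
trace(C) = (-9) + (6) + (-7) = -10, so the coefficient is 10.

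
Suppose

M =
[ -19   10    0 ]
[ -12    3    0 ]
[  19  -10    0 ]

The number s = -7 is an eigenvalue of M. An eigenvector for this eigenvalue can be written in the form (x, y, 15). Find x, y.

-15, -18

We need (M + 7I)v = 0.
M + 7I = [[-12, 10, 0], [-12, 10, 0], [19, -10, 7]].
Row 1: (-12)·x + (10)·y + (0)·15 = 0
Row 2: (-12)·x + (10)·y + (0)·15 = 0
Row 3: (19)·x + (-10)·y + (7)·15 = 0
Solving gives x = -15, y = -18.
Check: M·(-15, -18, 15) = (105, 126, -105) = -7·(-15, -18, 15).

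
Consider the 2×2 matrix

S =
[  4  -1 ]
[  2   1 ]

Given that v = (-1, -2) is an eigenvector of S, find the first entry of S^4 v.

First find the eigenvalue: Sv = (-2, -4) = 2·(-1, -2), so λ = 2.
Then S^4 v = λ^4·v = 2^4·(-1, -2) = 16·(-1, -2) = (-16, -32).

-16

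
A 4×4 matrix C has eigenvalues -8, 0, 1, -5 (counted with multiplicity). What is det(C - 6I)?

4620

If C has eigenvalues -8, 0, 1, -5, then C - 6I has eigenvalues -14, -6, -5, -11.
det(C - 6I) = (-14) · (-6) · (-5) · (-11) = 4620.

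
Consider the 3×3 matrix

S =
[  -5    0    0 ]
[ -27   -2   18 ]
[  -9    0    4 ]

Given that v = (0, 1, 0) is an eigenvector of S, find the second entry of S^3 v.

-8

First find the eigenvalue: Sv = (0, -2, 0) = -2·(0, 1, 0), so λ = -2.
Then S^3 v = λ^3·v = (-2)^3·(0, 1, 0) = -8·(0, 1, 0) = (0, -8, 0).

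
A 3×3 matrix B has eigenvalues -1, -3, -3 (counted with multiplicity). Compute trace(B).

trace(B) is the sum of the eigenvalues: (-1) + (-3) + (-3) = -7.

-7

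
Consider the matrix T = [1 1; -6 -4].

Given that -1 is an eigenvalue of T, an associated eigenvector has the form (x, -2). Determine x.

1

We need (T + 1I)v = 0.
T + 1I = [[2, 1], [-6, -3]].
Row 1: (2)·x + (1)·-2 = 0
Row 2: (-6)·x + (-3)·-2 = 0
Solving gives x = 1.
Check: T·(1, -2) = (-1, 2) = -1·(1, -2).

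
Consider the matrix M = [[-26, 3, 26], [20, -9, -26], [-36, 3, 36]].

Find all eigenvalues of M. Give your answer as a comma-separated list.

-6, -3, 10

Compute the characteristic polynomial p(t) = det(tI - M).
Expanding along the first row, p(t) = t^3 - t^2 - 72t - 180.
Since p(-3) = 0, t = -3 is a root.
Dividing by (t + 3) leaves t^2 - 4t - 60.
The quadratic factors as (t + 6)·(t - 10).
Eigenvalues: -6, -3, 10.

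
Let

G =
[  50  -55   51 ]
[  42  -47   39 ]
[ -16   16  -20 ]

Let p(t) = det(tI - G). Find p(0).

p(0) = det(0·I − G) = det(−G) = (−1)^3·det(G).
det(G) = -160, so p(0) = 160.

160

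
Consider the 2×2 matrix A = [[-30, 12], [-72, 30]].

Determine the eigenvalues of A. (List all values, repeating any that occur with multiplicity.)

det(A - λI) = (-30 - λ)(30 - λ) - (12)·(-72) = λ^2 - 36.
This factors as (λ + 6)·(λ - 6) = 0.
Eigenvalues: -6, 6.

-6, 6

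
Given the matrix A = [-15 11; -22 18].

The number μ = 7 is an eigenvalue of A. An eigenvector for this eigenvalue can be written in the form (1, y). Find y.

We need (A - 7I)v = 0.
A - 7I = [[-22, 11], [-22, 11]].
Row 1: (-22)·1 + (11)·y = 0
Row 2: (-22)·1 + (11)·y = 0
Solving gives y = 2.
Check: A·(1, 2) = (7, 14) = 7·(1, 2).

2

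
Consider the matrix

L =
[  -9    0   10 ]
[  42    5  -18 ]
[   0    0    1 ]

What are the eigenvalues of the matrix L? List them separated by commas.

Set up det(μI - L) = 0.
Expanding the 3×3 determinant: p(μ) = μ^3 + 3μ^2 - 49μ + 45.
Since p(1) = 0, μ = 1 is a root.
Factor out (μ - 1): p(μ) = (μ - 1)·(μ^2 + 4μ - 45).
The quadratic factors as (μ + 9)·(μ - 5).
Eigenvalues: -9, 1, 5.

-9, 1, 5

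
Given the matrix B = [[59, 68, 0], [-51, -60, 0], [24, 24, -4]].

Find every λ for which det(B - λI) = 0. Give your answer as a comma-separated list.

Set up det(μI - B) = 0.
Expanding the 3×3 determinant: p(μ) = μ^3 + 5μ^2 - 68μ - 288.
Try μ = -4: p(-4) = 0, so -4 is a root.
Factor out (μ + 4): p(μ) = (μ + 4)·(μ^2 + μ - 72).
The quadratic factors as (μ + 9)·(μ - 8).
Eigenvalues: -9, -4, 8.

-9, -4, 8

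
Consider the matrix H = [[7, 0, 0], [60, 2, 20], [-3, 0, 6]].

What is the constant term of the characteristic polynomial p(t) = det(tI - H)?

-84

p(0) = det(0·I − H) = det(−H) = (−1)^3·det(H).
det(H) = 84, so p(0) = -84.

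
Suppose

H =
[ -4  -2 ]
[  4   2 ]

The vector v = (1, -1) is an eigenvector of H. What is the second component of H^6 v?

First find the eigenvalue: Hv = (-2, 2) = -2·(1, -1), so λ = -2.
Then H^6 v = λ^6·v = (-2)^6·(1, -1) = 64·(1, -1) = (64, -64).

-64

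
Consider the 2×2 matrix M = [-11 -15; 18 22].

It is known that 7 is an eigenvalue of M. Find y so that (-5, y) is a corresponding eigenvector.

We need (M - 7I)v = 0.
M - 7I = [[-18, -15], [18, 15]].
Row 1: (-18)·-5 + (-15)·y = 0
Row 2: (18)·-5 + (15)·y = 0
Solving gives y = 6.
Check: M·(-5, 6) = (-35, 42) = 7·(-5, 6).

6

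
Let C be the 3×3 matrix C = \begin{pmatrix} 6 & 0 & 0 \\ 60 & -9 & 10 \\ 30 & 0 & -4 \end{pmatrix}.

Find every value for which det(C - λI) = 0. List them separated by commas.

-9, -4, 6

The characteristic polynomial is p(lambda) = det(lambda·I - C).
Expanding the 3×3 determinant: p(lambda) = lambda^3 + 7·lambda^2 - 42·lambda - 216.
Try lambda = -9: p(-9) = 0, so -9 is a root.
Dividing by (lambda + 9) leaves lambda^2 - 2·lambda - 24.
The quadratic factors as (lambda + 4)·(lambda - 6).
Eigenvalues: -9, -4, 6.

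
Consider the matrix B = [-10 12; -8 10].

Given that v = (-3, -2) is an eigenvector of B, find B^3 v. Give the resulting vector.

(24, 16)

First find the eigenvalue: Bv = (6, 4) = -2·(-3, -2), so λ = -2.
Then B^3 v = λ^3·v = (-2)^3·(-3, -2) = -8·(-3, -2) = (24, 16).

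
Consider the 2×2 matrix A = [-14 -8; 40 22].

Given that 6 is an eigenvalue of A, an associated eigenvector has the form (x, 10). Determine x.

We need (A - 6I)v = 0.
A - 6I = [[-20, -8], [40, 16]].
Row 1: (-20)·x + (-8)·10 = 0
Row 2: (40)·x + (16)·10 = 0
Solving gives x = -4.
Check: A·(-4, 10) = (-24, 60) = 6·(-4, 10).

-4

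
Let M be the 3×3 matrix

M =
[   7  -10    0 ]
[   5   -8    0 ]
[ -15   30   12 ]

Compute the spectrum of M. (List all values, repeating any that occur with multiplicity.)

The characteristic polynomial is p(lambda) = det(lambda·I - M).
Expanding along the first row, p(lambda) = lambda^3 - 11·lambda^2 - 18·lambda + 72.
Since p(2) = 0, lambda = 2 is a root.
Factor out (lambda - 2): p(lambda) = (lambda - 2)·(lambda^2 - 9·lambda - 36).
The quadratic factors as (lambda + 3)·(lambda - 12).
Eigenvalues: -3, 2, 12.

-3, 2, 12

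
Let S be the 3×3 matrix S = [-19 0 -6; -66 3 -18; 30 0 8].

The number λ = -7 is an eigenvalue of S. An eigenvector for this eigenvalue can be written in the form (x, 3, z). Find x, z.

We need (S + 7I)v = 0.
S + 7I = [[-12, 0, -6], [-66, 10, -18], [30, 0, 15]].
Row 1: (-12)·x + (0)·3 + (-6)·z = 0
Row 2: (-66)·x + (10)·3 + (-18)·z = 0
Row 3: (30)·x + (0)·3 + (15)·z = 0
Solving gives x = 1, z = -2.
Check: S·(1, 3, -2) = (-7, -21, 14) = -7·(1, 3, -2).

1, -2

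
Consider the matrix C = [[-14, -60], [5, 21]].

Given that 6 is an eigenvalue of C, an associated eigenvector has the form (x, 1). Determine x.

-3

We need (C - 6I)v = 0.
C - 6I = [[-20, -60], [5, 15]].
Row 1: (-20)·x + (-60)·1 = 0
Row 2: (5)·x + (15)·1 = 0
Solving gives x = -3.
Check: C·(-3, 1) = (-18, 6) = 6·(-3, 1).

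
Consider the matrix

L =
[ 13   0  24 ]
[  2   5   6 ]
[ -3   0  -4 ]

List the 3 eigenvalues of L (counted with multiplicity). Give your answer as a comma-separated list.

Compute the characteristic polynomial p(t) = det(tI - L).
Expanding along the first row, p(t) = t^3 - 14t^2 + 65t - 100.
Since p(4) = 0, t = 4 is a root.
Factor out (t - 4): p(t) = (t - 4)·(t^2 - 10t + 25).
The quadratic factor is (t - 5)^2.
Eigenvalues: 4, 5, 5.

4, 5, 5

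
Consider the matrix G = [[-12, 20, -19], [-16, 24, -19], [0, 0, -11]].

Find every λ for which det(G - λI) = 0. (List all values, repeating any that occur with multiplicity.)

-11, 4, 8

Set up det(tI - G) = 0.
Cofactor expansion gives p(t) = t^3 - t^2 - 100t + 352.
Try t = 8: p(8) = 0, so 8 is a root.
Dividing by (t - 8) leaves t^2 + 7t - 44.
The quadratic factors as (t + 11)·(t - 4).
Eigenvalues: -11, 4, 8.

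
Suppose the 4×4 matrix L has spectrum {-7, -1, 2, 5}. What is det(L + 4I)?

-486

If L has eigenvalues -7, -1, 2, 5, then L + 4I has eigenvalues -3, 3, 6, 9.
det(L + 4I) = (-3) · (3) · (6) · (9) = -486.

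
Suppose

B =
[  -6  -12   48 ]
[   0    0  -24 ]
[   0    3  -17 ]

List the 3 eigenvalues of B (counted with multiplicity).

The characteristic polynomial is p(μ) = det(μI - B).
Expanding along the first row, p(μ) = μ^3 + 23μ^2 + 174μ + 432.
Try μ = -6: p(-6) = 0, so -6 is a root.
Dividing by (μ + 6) leaves μ^2 + 17μ + 72.
The quadratic factors as (μ + 9)·(μ + 8).
Eigenvalues: -9, -8, -6.

-9, -8, -6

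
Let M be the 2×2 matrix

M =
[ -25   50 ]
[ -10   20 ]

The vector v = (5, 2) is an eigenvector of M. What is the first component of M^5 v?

First find the eigenvalue: Mv = (-25, -10) = -5·(5, 2), so λ = -5.
Then M^5 v = λ^5·v = (-5)^5·(5, 2) = -3125·(5, 2) = (-15625, -6250).

-15625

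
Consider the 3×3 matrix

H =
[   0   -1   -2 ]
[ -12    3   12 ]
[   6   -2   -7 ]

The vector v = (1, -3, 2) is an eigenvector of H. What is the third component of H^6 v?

2

First find the eigenvalue: Hv = (-1, 3, -2) = -1·(1, -3, 2), so λ = -1.
Then H^6 v = λ^6·v = (-1)^6·(1, -3, 2) = 1·(1, -3, 2) = (1, -3, 2).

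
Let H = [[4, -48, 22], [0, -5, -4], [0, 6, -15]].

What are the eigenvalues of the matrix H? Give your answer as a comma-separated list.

The characteristic polynomial is p(t) = det(tI - H).
Cofactor expansion gives p(t) = t^3 + 16t^2 + 19t - 396.
Try t = 4: p(4) = 0, so 4 is a root.
Factor out (t - 4): p(t) = (t - 4)·(t^2 + 20t + 99).
The quadratic factors as (t + 11)·(t + 9).
Eigenvalues: -11, -9, 4.

-11, -9, 4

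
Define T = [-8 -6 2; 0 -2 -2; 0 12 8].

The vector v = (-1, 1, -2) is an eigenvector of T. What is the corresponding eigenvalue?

Compute Tv: T·(-1, 1, -2) = (-2, 2, -4).
Since Tv = λv, compare component 1: -2 = λ·-1, so λ = 2.

2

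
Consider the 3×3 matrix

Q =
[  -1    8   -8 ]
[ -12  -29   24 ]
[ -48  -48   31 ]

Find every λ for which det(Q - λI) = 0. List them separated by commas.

-5, -1, 7

The characteristic polynomial is p(lambda) = det(lambda·I - Q).
Cofactor expansion gives p(lambda) = lambda^3 - lambda^2 - 37·lambda - 35.
Since p(-1) = 0, lambda = -1 is a root.
Factor out (lambda + 1): p(lambda) = (lambda + 1)·(lambda^2 - 2·lambda - 35).
The quadratic factors as (lambda + 5)·(lambda - 7).
Eigenvalues: -5, -1, 7.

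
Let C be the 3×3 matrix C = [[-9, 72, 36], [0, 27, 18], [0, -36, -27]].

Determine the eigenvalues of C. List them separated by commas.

Compute the characteristic polynomial p(r) = det(rI - C).
Cofactor expansion gives p(r) = r^3 + 9r^2 - 81r - 729.
Rational-root test: r = 9 gives p(9) = 0.
Factor out (r - 9): p(r) = (r - 9)·(r^2 + 18r + 81).
The quadratic factor is (r + 9)^2.
Eigenvalues: -9, -9, 9.

-9, -9, 9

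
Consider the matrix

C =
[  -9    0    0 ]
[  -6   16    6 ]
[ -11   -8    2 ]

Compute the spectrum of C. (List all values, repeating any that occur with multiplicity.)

-9, 8, 10

Set up det(tI - C) = 0.
Expanding the 3×3 determinant: p(t) = t^3 - 9t^2 - 82t + 720.
Since p(8) = 0, t = 8 is a root.
Factor out (t - 8): p(t) = (t - 8)·(t^2 - t - 90).
The quadratic factors as (t + 9)·(t - 10).
Eigenvalues: -9, 8, 10.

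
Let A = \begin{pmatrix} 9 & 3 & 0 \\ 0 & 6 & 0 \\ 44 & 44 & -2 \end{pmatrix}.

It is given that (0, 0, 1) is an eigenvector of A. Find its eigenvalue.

Compute Av: A·(0, 0, 1) = (0, 0, -2).
Since Av = λv, compare component 3: -2 = λ·1, so λ = -2.

-2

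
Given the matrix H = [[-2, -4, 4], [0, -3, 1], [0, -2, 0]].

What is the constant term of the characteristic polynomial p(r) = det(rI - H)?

4

p(0) = det(0·I − H) = det(−H) = (−1)^3·det(H).
det(H) = -4, so p(0) = 4.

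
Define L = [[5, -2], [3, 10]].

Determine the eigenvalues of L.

7, 8

det(L - λI) = (5 - λ)(10 - λ) - (-2)·(3) = λ^2 - 15λ + 56.
This factors as (λ - 7)·(λ - 8) = 0.
Eigenvalues: 7, 8.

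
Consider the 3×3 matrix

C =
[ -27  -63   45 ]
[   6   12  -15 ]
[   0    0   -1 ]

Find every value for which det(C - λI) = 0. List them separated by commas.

Set up det(rI - C) = 0.
Cofactor expansion gives p(r) = r^3 + 16r^2 + 69r + 54.
Rational-root test: r = -1 gives p(-1) = 0.
Factor out (r + 1): p(r) = (r + 1)·(r^2 + 15r + 54).
The quadratic factors as (r + 9)·(r + 6).
Eigenvalues: -9, -6, -1.

-9, -6, -1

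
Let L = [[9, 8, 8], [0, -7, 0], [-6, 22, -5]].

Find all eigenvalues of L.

-7, 1, 3

The characteristic polynomial is p(s) = det(sI - L).
Expanding the 3×3 determinant: p(s) = s^3 + 3s^2 - 25s + 21.
Rational-root test: s = 1 gives p(1) = 0.
Factor out (s - 1): p(s) = (s - 1)·(s^2 + 4s - 21).
The quadratic factors as (s + 7)·(s - 3).
Eigenvalues: -7, 1, 3.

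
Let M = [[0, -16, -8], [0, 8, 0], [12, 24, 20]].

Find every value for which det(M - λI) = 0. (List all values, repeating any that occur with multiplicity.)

8, 8, 12

The characteristic polynomial is p(t) = det(tI - M).
Cofactor expansion gives p(t) = t^3 - 28t^2 + 256t - 768.
Since p(8) = 0, t = 8 is a root.
Dividing by (t - 8) leaves t^2 - 20t + 96.
The quadratic factors as (t - 8)·(t - 12).
Eigenvalues: 8, 8, 12.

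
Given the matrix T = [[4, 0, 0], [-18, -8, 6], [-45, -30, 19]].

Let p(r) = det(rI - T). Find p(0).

-112

p(0) = det(0·I − T) = det(−T) = (−1)^3·det(T).
det(T) = 112, so p(0) = -112.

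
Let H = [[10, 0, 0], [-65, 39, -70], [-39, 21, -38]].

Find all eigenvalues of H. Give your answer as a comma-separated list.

-3, 4, 10

Set up det(λI - H) = 0.
Expanding along the first row, p(λ) = λ^3 - 11λ^2 - 2λ + 120.
Try λ = -3: p(-3) = 0, so -3 is a root.
Dividing by (λ + 3) leaves λ^2 - 14λ + 40.
The quadratic factors as (λ - 4)·(λ - 10).
Eigenvalues: -3, 4, 10.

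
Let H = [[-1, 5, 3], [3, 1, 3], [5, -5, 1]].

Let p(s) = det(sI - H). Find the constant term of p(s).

p(s) = s^3 - s^2 - 16s + 16.
The constant term is 16.

16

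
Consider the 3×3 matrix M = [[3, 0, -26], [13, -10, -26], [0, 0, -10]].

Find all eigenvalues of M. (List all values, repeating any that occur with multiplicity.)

Compute the characteristic polynomial p(r) = det(rI - M).
Cofactor expansion gives p(r) = r^3 + 17r^2 + 40r - 300.
Since p(-10) = 0, r = -10 is a root.
Dividing by (r + 10) leaves r^2 + 7r - 30.
The quadratic factors as (r + 10)·(r - 3).
Eigenvalues: -10, -10, 3.

-10, -10, 3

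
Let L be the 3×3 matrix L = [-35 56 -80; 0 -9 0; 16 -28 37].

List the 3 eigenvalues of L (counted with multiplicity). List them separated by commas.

The characteristic polynomial is p(s) = det(sI - L).
Expanding along the first row, p(s) = s^3 + 7s^2 - 33s - 135.
Try s = 5: p(5) = 0, so 5 is a root.
Dividing by (s - 5) leaves s^2 + 12s + 27.
The quadratic factors as (s + 9)·(s + 3).
Eigenvalues: -9, -3, 5.

-9, -3, 5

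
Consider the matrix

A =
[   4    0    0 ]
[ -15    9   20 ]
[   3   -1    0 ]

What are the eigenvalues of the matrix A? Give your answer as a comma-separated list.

The characteristic polynomial is p(s) = det(sI - A).
Cofactor expansion gives p(s) = s^3 - 13s^2 + 56s - 80.
Since p(4) = 0, s = 4 is a root.
Dividing by (s - 4) leaves s^2 - 9s + 20.
The quadratic factors as (s - 4)·(s - 5).
Eigenvalues: 4, 4, 5.

4, 4, 5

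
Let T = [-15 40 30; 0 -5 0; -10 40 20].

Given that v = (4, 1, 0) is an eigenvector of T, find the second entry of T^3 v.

First find the eigenvalue: Tv = (-20, -5, 0) = -5·(4, 1, 0), so λ = -5.
Then T^3 v = λ^3·v = (-5)^3·(4, 1, 0) = -125·(4, 1, 0) = (-500, -125, 0).

-125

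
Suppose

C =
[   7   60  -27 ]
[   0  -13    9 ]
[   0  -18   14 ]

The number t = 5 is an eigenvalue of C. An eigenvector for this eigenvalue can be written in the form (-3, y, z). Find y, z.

We need (C - 5I)v = 0.
C - 5I = [[2, 60, -27], [0, -18, 9], [0, -18, 9]].
Row 1: (2)·-3 + (60)·y + (-27)·z = 0
Row 2: (0)·-3 + (-18)·y + (9)·z = 0
Row 3: (0)·-3 + (-18)·y + (9)·z = 0
Solving gives y = 1, z = 2.
Check: C·(-3, 1, 2) = (-15, 5, 10) = 5·(-3, 1, 2).

1, 2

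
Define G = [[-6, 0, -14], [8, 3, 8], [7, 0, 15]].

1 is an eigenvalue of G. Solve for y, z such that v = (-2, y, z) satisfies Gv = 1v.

4, 1

We need (G - 1I)v = 0.
G - 1I = [[-7, 0, -14], [8, 2, 8], [7, 0, 14]].
Row 1: (-7)·-2 + (0)·y + (-14)·z = 0
Row 2: (8)·-2 + (2)·y + (8)·z = 0
Row 3: (7)·-2 + (0)·y + (14)·z = 0
Solving gives y = 4, z = 1.
Check: G·(-2, 4, 1) = (-2, 4, 1) = 1·(-2, 4, 1).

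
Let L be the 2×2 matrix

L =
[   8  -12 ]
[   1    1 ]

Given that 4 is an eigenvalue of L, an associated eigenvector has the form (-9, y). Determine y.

-3

We need (L - 4I)v = 0.
L - 4I = [[4, -12], [1, -3]].
Row 1: (4)·-9 + (-12)·y = 0
Row 2: (1)·-9 + (-3)·y = 0
Solving gives y = -3.
Check: L·(-9, -3) = (-36, -12) = 4·(-9, -3).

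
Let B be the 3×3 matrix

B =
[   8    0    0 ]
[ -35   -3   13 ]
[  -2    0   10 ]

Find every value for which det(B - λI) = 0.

Set up det(rI - B) = 0.
Expanding along the first row, p(r) = r^3 - 15r^2 + 26r + 240.
Rational-root test: r = -3 gives p(-3) = 0.
Factor out (r + 3): p(r) = (r + 3)·(r^2 - 18r + 80).
The quadratic factors as (r - 8)·(r - 10).
Eigenvalues: -3, 8, 10.

-3, 8, 10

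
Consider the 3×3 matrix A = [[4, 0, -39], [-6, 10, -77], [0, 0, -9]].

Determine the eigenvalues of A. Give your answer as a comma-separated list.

-9, 4, 10

Compute the characteristic polynomial p(μ) = det(μI - A).
Cofactor expansion gives p(μ) = μ^3 - 5μ^2 - 86μ + 360.
Since p(4) = 0, μ = 4 is a root.
Factor out (μ - 4): p(μ) = (μ - 4)·(μ^2 - μ - 90).
The quadratic factors as (μ + 9)·(μ - 10).
Eigenvalues: -9, 4, 10.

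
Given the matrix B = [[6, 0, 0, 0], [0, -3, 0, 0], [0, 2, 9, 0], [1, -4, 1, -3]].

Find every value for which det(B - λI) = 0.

B is lower triangular, so its eigenvalues are the diagonal entries.
Diagonal: 6, -3, 9, -3.

-3, -3, 6, 9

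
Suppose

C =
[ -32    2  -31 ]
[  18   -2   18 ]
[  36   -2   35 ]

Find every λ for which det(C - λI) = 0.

Compute the characteristic polynomial p(s) = det(sI - C).
Cofactor expansion gives p(s) = s^3 - s^2 - 10s - 8.
Try s = -2: p(-2) = 0, so -2 is a root.
Factor out (s + 2): p(s) = (s + 2)·(s^2 - 3s - 4).
The quadratic factors as (s + 1)·(s - 4).
Eigenvalues: -2, -1, 4.

-2, -1, 4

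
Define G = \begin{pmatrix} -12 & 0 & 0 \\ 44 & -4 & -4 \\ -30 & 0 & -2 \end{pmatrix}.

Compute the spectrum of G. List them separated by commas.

-12, -4, -2

Compute the characteristic polynomial p(λ) = det(λI - G).
Expanding along the first row, p(λ) = λ^3 + 18λ^2 + 80λ + 96.
Rational-root test: λ = -2 gives p(-2) = 0.
Factor out (λ + 2): p(λ) = (λ + 2)·(λ^2 + 16λ + 48).
The quadratic factors as (λ + 12)·(λ + 4).
Eigenvalues: -12, -4, -2.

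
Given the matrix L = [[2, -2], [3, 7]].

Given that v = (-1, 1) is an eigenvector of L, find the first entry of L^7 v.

-16384

First find the eigenvalue: Lv = (-4, 4) = 4·(-1, 1), so λ = 4.
Then L^7 v = λ^7·v = 4^7·(-1, 1) = 16384·(-1, 1) = (-16384, 16384).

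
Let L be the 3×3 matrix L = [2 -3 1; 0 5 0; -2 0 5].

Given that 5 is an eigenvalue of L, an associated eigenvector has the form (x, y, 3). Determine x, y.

We need (L - 5I)v = 0.
L - 5I = [[-3, -3, 1], [0, 0, 0], [-2, 0, 0]].
Row 1: (-3)·x + (-3)·y + (1)·3 = 0
Row 2: (0)·x + (0)·y + (0)·3 = 0
Row 3: (-2)·x + (0)·y + (0)·3 = 0
Solving gives x = 0, y = 1.
Check: L·(0, 1, 3) = (0, 5, 15) = 5·(0, 1, 3).

0, 1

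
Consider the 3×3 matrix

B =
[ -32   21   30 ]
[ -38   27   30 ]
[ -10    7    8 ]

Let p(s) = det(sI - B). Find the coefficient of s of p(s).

p(s) = s^3 - 3s^2 - 16s - 12.
The coefficient of s is -16.

-16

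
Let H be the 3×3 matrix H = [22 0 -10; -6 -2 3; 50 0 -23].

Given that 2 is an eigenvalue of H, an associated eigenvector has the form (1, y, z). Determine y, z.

0, 2

We need (H - 2I)v = 0.
H - 2I = [[20, 0, -10], [-6, -4, 3], [50, 0, -25]].
Row 1: (20)·1 + (0)·y + (-10)·z = 0
Row 2: (-6)·1 + (-4)·y + (3)·z = 0
Row 3: (50)·1 + (0)·y + (-25)·z = 0
Solving gives y = 0, z = 2.
Check: H·(1, 0, 2) = (2, 0, 4) = 2·(1, 0, 2).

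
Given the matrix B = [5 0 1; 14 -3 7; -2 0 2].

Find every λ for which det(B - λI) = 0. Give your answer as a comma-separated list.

The characteristic polynomial is p(r) = det(rI - B).
Expanding the 3×3 determinant: p(r) = r^3 - 4r^2 - 9r + 36.
Rational-root test: r = -3 gives p(-3) = 0.
Dividing by (r + 3) leaves r^2 - 7r + 12.
The quadratic factors as (r - 3)·(r - 4).
Eigenvalues: -3, 3, 4.

-3, 3, 4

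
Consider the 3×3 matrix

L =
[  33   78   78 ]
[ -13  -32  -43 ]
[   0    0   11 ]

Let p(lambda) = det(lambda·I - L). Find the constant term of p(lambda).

462

p(lambda) = lambda^3 - 12·lambda^2 - 31·lambda + 462.
The constant term is 462.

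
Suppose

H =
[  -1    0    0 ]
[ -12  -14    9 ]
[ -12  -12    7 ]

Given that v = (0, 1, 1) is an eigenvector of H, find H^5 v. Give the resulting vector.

First find the eigenvalue: Hv = (0, -5, -5) = -5·(0, 1, 1), so λ = -5.
Then H^5 v = λ^5·v = (-5)^5·(0, 1, 1) = -3125·(0, 1, 1) = (0, -3125, -3125).

(0, -3125, -3125)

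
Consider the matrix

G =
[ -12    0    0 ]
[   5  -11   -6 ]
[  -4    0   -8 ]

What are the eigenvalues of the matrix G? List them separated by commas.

-12, -11, -8

The characteristic polynomial is p(μ) = det(μI - G).
Expanding along the first row, p(μ) = μ^3 + 31μ^2 + 316μ + 1056.
Rational-root test: μ = -12 gives p(-12) = 0.
Factor out (μ + 12): p(μ) = (μ + 12)·(μ^2 + 19μ + 88).
The quadratic factors as (μ + 11)·(μ + 8).
Eigenvalues: -12, -11, -8.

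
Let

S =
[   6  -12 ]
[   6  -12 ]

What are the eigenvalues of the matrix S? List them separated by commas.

det(S - μI) = (6 - μ)(-12 - μ) - (-12)·(6) = μ^2 + 6μ.
This factors as (μ + 6)·μ = 0.
Eigenvalues: -6, 0.

-6, 0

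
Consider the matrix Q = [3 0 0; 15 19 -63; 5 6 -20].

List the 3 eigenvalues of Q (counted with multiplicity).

-2, 1, 3

Set up det(λI - Q) = 0.
Cofactor expansion gives p(λ) = λ^3 - 2λ^2 - 5λ + 6.
Rational-root test: λ = 1 gives p(1) = 0.
Factor out (λ - 1): p(λ) = (λ - 1)·(λ^2 - λ - 6).
The quadratic factors as (λ + 2)·(λ - 3).
Eigenvalues: -2, 1, 3.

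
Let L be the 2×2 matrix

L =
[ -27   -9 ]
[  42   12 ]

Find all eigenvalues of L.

det(L - μI) = (-27 - μ)(12 - μ) - (-9)·(42) = μ^2 + 15μ + 54.
This factors as (μ + 9)·(μ + 6) = 0.
Eigenvalues: -9, -6.

-9, -6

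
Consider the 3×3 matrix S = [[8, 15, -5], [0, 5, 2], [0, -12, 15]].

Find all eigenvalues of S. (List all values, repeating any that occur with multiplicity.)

The characteristic polynomial is p(lambda) = det(lambda·I - S).
Expanding the 3×3 determinant: p(lambda) = lambda^3 - 28·lambda^2 + 259·lambda - 792.
Try lambda = 9: p(9) = 0, so 9 is a root.
Dividing by (lambda - 9) leaves lambda^2 - 19·lambda + 88.
The quadratic factors as (lambda - 8)·(lambda - 11).
Eigenvalues: 8, 9, 11.

8, 9, 11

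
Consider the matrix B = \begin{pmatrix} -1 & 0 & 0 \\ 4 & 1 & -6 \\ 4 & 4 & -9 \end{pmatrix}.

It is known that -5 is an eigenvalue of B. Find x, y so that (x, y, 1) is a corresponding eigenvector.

We need (B + 5I)v = 0.
B + 5I = [[4, 0, 0], [4, 6, -6], [4, 4, -4]].
Row 1: (4)·x + (0)·y + (0)·1 = 0
Row 2: (4)·x + (6)·y + (-6)·1 = 0
Row 3: (4)·x + (4)·y + (-4)·1 = 0
Solving gives x = 0, y = 1.
Check: B·(0, 1, 1) = (0, -5, -5) = -5·(0, 1, 1).

0, 1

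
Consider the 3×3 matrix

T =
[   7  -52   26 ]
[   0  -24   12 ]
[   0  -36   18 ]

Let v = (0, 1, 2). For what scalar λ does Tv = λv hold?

Compute Tv: T·(0, 1, 2) = (0, 0, 0).
Since Tv = λv, compare component 2: 0 = λ·1, so λ = 0.

0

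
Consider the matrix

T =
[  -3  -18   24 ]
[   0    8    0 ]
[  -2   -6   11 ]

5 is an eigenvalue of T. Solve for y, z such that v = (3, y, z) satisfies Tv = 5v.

0, 1

We need (T - 5I)v = 0.
T - 5I = [[-8, -18, 24], [0, 3, 0], [-2, -6, 6]].
Row 1: (-8)·3 + (-18)·y + (24)·z = 0
Row 2: (0)·3 + (3)·y + (0)·z = 0
Row 3: (-2)·3 + (-6)·y + (6)·z = 0
Solving gives y = 0, z = 1.
Check: T·(3, 0, 1) = (15, 0, 5) = 5·(3, 0, 1).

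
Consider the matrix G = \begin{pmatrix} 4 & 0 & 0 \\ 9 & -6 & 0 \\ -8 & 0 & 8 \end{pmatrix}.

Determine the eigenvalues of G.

-6, 4, 8

G is lower triangular, so its eigenvalues are the diagonal entries.
Diagonal: 4, -6, 8.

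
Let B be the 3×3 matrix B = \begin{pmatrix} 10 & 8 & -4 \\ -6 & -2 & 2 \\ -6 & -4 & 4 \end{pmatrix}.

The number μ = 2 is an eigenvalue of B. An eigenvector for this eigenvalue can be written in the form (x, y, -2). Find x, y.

We need (B - 2I)v = 0.
B - 2I = [[8, 8, -4], [-6, -4, 2], [-6, -4, 2]].
Row 1: (8)·x + (8)·y + (-4)·-2 = 0
Row 2: (-6)·x + (-4)·y + (2)·-2 = 0
Row 3: (-6)·x + (-4)·y + (2)·-2 = 0
Solving gives x = 0, y = -1.
Check: B·(0, -1, -2) = (0, -2, -4) = 2·(0, -1, -2).

0, -1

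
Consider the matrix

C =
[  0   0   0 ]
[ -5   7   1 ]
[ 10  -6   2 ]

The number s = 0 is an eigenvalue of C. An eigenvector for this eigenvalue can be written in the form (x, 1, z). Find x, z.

1, -2

We need (C)v = 0.
C = [[0, 0, 0], [-5, 7, 1], [10, -6, 2]].
Row 1: (0)·x + (0)·1 + (0)·z = 0
Row 2: (-5)·x + (7)·1 + (1)·z = 0
Row 3: (10)·x + (-6)·1 + (2)·z = 0
Solving gives x = 1, z = -2.
Check: C·(1, 1, -2) = (0, 0, 0) = 0·(1, 1, -2).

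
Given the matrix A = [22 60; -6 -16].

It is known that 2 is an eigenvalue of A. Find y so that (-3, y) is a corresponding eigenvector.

We need (A - 2I)v = 0.
A - 2I = [[20, 60], [-6, -18]].
Row 1: (20)·-3 + (60)·y = 0
Row 2: (-6)·-3 + (-18)·y = 0
Solving gives y = 1.
Check: A·(-3, 1) = (-6, 2) = 2·(-3, 1).

1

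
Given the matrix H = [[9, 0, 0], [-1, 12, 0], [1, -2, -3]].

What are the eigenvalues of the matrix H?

-3, 9, 12

H is lower triangular, so its eigenvalues are the diagonal entries.
Diagonal: 9, 12, -3.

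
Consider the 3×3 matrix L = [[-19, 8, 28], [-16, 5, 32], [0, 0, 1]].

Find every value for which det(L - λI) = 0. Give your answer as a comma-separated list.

-11, -3, 1

Set up det(tI - L) = 0.
Cofactor expansion gives p(t) = t^3 + 13t^2 + 19t - 33.
Since p(-3) = 0, t = -3 is a root.
Factor out (t + 3): p(t) = (t + 3)·(t^2 + 10t - 11).
The quadratic factors as (t + 11)·(t - 1).
Eigenvalues: -11, -3, 1.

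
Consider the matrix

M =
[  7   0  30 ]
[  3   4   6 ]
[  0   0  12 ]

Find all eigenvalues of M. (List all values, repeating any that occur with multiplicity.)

4, 7, 12

Compute the characteristic polynomial p(r) = det(rI - M).
Expanding the 3×3 determinant: p(r) = r^3 - 23r^2 + 160r - 336.
Rational-root test: r = 7 gives p(7) = 0.
Dividing by (r - 7) leaves r^2 - 16r + 48.
The quadratic factors as (r - 4)·(r - 12).
Eigenvalues: 4, 7, 12.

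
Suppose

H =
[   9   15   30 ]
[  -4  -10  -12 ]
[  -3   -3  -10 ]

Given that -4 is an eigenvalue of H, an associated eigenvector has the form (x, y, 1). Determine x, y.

We need (H + 4I)v = 0.
H + 4I = [[13, 15, 30], [-4, -6, -12], [-3, -3, -6]].
Row 1: (13)·x + (15)·y + (30)·1 = 0
Row 2: (-4)·x + (-6)·y + (-12)·1 = 0
Row 3: (-3)·x + (-3)·y + (-6)·1 = 0
Solving gives x = 0, y = -2.
Check: H·(0, -2, 1) = (0, 8, -4) = -4·(0, -2, 1).

0, -2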